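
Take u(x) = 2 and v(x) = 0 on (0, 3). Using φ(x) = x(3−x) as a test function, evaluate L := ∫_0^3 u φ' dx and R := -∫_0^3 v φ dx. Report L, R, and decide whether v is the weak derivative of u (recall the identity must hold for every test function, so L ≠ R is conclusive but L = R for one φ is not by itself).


LHS = 0, RHS = 0. Yes, v = u' weakly.

u(x) = 2, classical derivative u'(x) = 0.
φ(x) = x(3−x), so φ'(x) = 3 - 2*x.
Note φ(0) = φ(3) = 0, so the boundary term u·φ vanishes.
LHS = ∫_0^3 u(x) φ'(x) dx = ∫_0^3 (6 - 4*x) dx. Term by term:
  ∫_0^3 -4*x dx = -18;  ∫_0^3 6 dx = 18.
Sum: -18 + 18 = 0.
So LHS = 0.
∫_0^3 v(x) φ(x) dx = ∫_0^3 (0) dx. Term by term:
  ∫_0^3 0 dx = 0.
So RHS = -∫_0^3 v(x) φ(x) dx = 0.
LHS = RHS, so the identity holds for this test φ.
Moreover u is smooth here and v(x) = u'(x) = 0 pointwise, so the identity holds for every test function. Hence v is the weak derivative of u.


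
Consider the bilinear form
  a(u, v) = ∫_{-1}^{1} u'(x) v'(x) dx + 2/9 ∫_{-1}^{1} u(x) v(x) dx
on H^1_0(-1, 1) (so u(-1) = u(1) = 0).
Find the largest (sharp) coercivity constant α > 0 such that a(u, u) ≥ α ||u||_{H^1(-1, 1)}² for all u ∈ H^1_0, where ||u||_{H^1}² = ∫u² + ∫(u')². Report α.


α = (8/9 + π^2)/(4 + π^2)

Coercivity of a(·,·) on H^1_0(-1, 1) means a(u, u) ≥ α ||u||_{H^1}² for every u ∈ H^1_0.
The interval has length L = 2, and Poincaré/coercivity depend only on L. Here a(u, u) = ∫(u')² + (2/9)·∫u².
Here 0 < c = 2/9 < 1. The condition a(u,u) ≥ α||u||_{H^1}² reads (1−α)∫(u')² ≥ (α−c)∫u². Any admissible α is ≤ 1 (rapidly oscillating u have ∫u²/∫(u')² → 0), and α = 1 would force 0 ≥ (1−c)∫u², impossible since c < 1; so 1−α > 0. By the sharp Poincaré inequality on H^1_0 of an interval of length L, ∫(u')² ≥ (π/L)²∫u² with equality for the first sine mode sin(π(x−x₀)/L) (x₀ the left endpoint), so the inequality holds for all u iff (1−α)(π/L)² ≥ α − c, i.e. α ≤ ((π/L)² + c)/((π/L)² + 1) = (1 + c(L/π)²)/(1 + (L/π)²). With (π/L)² = π^2/4 and c = 2/9, the largest admissible constant is α = ((π/L)² + c)/((π/L)² + 1).
Simplifying, α = (8/9 + π^2)/(4 + π^2).


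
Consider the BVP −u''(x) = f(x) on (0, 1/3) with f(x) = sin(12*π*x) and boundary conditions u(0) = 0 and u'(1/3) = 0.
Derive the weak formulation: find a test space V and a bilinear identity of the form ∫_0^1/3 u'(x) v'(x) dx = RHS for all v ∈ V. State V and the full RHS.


V = {v ∈ H^1(0, 1/3) : v(0) = 0} (test functions vanish at x = 0 where u is specified); weak form: ∫_0^1/3 u'v' dx = ∫_0^1/3 (sin(12*π*x)) v dx for all v ∈ V.

Multiply both sides by a test function v and integrate from 0 to 1/3:
  ∫_0^1/3 −u''(x) v(x) dx = ∫_0^1/3 f(x) v(x) dx.
Integrate the LHS by parts once:
  ∫_0^1/3 −u'' v dx = −[u'(x) v(x)]_0^1/3 + ∫_0^1/3 u'(x) v'(x) dx.
Thus ∫_0^1/3 u'(x) v'(x) dx = ∫_0^1/3 f(x) v(x) dx + [u'(x) v(x)]_0^1/3.
Choose V so that boundary terms are either known or forced to vanish.
Mixed BC: u(0) = 0 (Dirichlet) and u'(1/3) = 0 (Neumann). Define V = {v ∈ H^1(0, 1/3) : v(0) = 0}. Then [u' v]_0^1/3 = u'(1/3)·v(1/3) − u'(0)·0 = 0.
Weak formulation: find u (satisfying any essential BC) such that ∫_0^1/3 u'(x) v'(x) dx = ∫_0^1/3 f v dx for all v ∈ V (Dirichlet at 0 absorbed into V; the Neumann datum at x = 1/3 is zero, so no boundary term remains).
Substituting f(x) = sin(12*π*x), the right-hand side is ∫_0^1/3 (sin(12*π*x)) v dx.


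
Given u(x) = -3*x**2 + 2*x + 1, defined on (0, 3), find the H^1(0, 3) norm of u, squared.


||u||_{H^1}^2 = 2127/5

The H^1 norm (squared) on an interval (0, L) is
  ||u||_{H^1}^2 = ∫_0^L u(x)^2 dx + ∫_0^L u'(x)^2 dx.
Compute u'(x) = 2 - 6*x.
Then u(x)^2 = 9*x**4 - 12*x**3 - 2*x**2 + 4*x + 1 and u'(x)^2 = 36*x**2 - 24*x + 4.
Integrate each monomial from 0 to 3 using ∫_0^3 c·x^n dx = c·3^(n+1)/(n+1):
  ∫_0^3 u(x)^2 dx = ∫_0^3 (9*x^4 - 12*x^3 - 2*x^2 + 4*x + 1) dx. Term by term:
    ∫_0^3 9*x^4 dx = 2187/5;  ∫_0^3 -12*x^3 dx = -243;  ∫_0^3 -2*x^2 dx = -18;
    ∫_0^3 4*x dx = 18;  ∫_0^3 1 dx = 3.
  Sum: 2187/5 − 243 − 18 + 18 + 3 = 987/5.
  ∫_0^3 u'(x)^2 dx = ∫_0^3 (36*x^2 - 24*x + 4) dx. Term by term:
    ∫_0^3 36*x^2 dx = 324;  ∫_0^3 -24*x dx = -108;  ∫_0^3 4 dx = 12.
  Sum: 324 − 108 + 12 = 228.
Adding: ||u||_{H^1}^2 = 987/5 + 228 = 2127/5.


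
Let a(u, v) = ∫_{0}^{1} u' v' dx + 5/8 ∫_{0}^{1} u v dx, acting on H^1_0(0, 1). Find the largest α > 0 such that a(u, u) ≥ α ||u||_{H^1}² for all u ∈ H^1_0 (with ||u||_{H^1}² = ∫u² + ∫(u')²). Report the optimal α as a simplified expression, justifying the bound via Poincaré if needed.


α = (5/8 + π^2)/(1 + π^2)

Coercivity of a(·,·) on H^1_0(0, 1) means a(u, u) ≥ α ||u||_{H^1}² for every u ∈ H^1_0.
The interval has length L = 1, and Poincaré/coercivity depend only on L. Here a(u, u) = ∫(u')² + (5/8)·∫u².
Here 0 < c = 5/8 < 1. The condition a(u,u) ≥ α||u||_{H^1}² reads (1−α)∫(u')² ≥ (α−c)∫u². Any admissible α is ≤ 1 (rapidly oscillating u have ∫u²/∫(u')² → 0), and α = 1 would force 0 ≥ (1−c)∫u², impossible since c < 1; so 1−α > 0. By the sharp Poincaré inequality on H^1_0 of an interval of length L, ∫(u')² ≥ (π/L)²∫u² with equality for the first sine mode sin(π(x−x₀)/L) (x₀ the left endpoint), so the inequality holds for all u iff (1−α)(π/L)² ≥ α − c, i.e. α ≤ ((π/L)² + c)/((π/L)² + 1) = (1 + c(L/π)²)/(1 + (L/π)²). With (π/L)² = π^2 and c = 5/8, the largest admissible constant is α = ((π/L)² + c)/((π/L)² + 1).
Simplifying, α = (5/8 + π^2)/(1 + π^2).


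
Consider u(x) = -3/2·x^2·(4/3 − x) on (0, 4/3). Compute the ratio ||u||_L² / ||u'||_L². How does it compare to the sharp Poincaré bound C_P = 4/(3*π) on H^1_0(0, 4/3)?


||u||_L² / ||u'||_L² = 2*sqrt(14)/21 < C_P = 4/(3*π).

u(x) = -3/2·x^2·(4/3 − x), so u'(x) = x*(9*x - 8)/2.
u(x) = -3/2·x^2·(4/3 − x) vanishes at x = 0 and x = 4/3, so u ∈ H^1_0(0, 4/3). Differentiate via the product rule and integrate the resulting polynomials term by term.
  ∫_0^4/3 u² dx = ∫_0^4/3 (9*x^6/4 - 6*x^5 + 4*x^4) dx. Term by term:
    ∫_0^4/3 9*x^6/4 dx = 4096/1701;  ∫_0^4/3 -6*x^5 dx = -4096/729;  ∫_0^4/3 4*x^4 dx = 4096/1215.
  Sum: 4096/1701 − 4096/729 + 4096/1215 = 4096/25515.
  ∫_0^4/3 (u')² dx = ∫_0^4/3 (81*x^4/4 - 36*x^3 + 16*x^2) dx. Term by term:
    ∫_0^4/3 81*x^4/4 dx = 256/15;  ∫_0^4/3 -36*x^3 dx = -256/9;  ∫_0^4/3 16*x^2 dx = 1024/81.
  Sum: 256/15 − 256/9 + 1024/81 = 512/405.
∫_0^4/3 u² dx = 4096/25515, so ||u||_L² = 64*sqrt(35)/945.
∫_0^4/3 (u')² dx = 512/405, so ||u'||_L² = 16*sqrt(10)/45.
Ratio ||u||_L² / ||u'||_L² = 2*sqrt(14)/21.
Sharp Poincaré constant on H^1_0(0, 4/3) is C_P = L/π = 4/(3*π), achieved by sin(3*π/4·x).
A polynomial bump cannot attain the sharp Poincaré constant (only the first sine eigenfunction does), so the ratio is strictly less than C_P, consistent with ||u||_L² ≤ C_P ||u'||_L².


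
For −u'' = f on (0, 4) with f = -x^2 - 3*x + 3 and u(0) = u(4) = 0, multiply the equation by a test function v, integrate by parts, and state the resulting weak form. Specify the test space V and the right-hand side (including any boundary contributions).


V = H^1_0(0, 4) (so v(0) = v(4) = 0); weak form: ∫_0^4 u'v' dx = ∫_0^4 (-x^2 - 3*x + 3) v dx for all v ∈ V.

Multiply both sides by a test function v and integrate from 0 to 4:
  ∫_0^4 −u''(x) v(x) dx = ∫_0^4 f(x) v(x) dx.
Integrate the LHS by parts once:
  ∫_0^4 −u'' v dx = −[u'(x) v(x)]_0^4 + ∫_0^4 u'(x) v'(x) dx.
Thus ∫_0^4 u'(x) v'(x) dx = ∫_0^4 f(x) v(x) dx + [u'(x) v(x)]_0^4.
Choose V so that boundary terms are either known or forced to vanish.
u is Dirichlet: u(0) = u(4) = 0. Let V = H^1_0(0, 4); then v(0) = v(4) = 0, and [u' v]_0^4 = 0.
Weak formulation: find u (satisfying any essential BC) such that ∫_0^4 u'(x) v'(x) dx = ∫_0^4 f v dx for all v ∈ V.
Substituting f(x) = -x^2 - 3*x + 3, the right-hand side is ∫_0^4 (-x^2 - 3*x + 3) v dx.


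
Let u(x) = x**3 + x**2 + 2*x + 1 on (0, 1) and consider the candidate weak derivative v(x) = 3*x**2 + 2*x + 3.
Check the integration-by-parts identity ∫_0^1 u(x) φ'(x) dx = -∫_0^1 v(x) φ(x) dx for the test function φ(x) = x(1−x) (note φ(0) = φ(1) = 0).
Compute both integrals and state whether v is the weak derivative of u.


LHS = -13/20, RHS = -49/60. No, v is not the weak derivative of u.

u(x) = x**3 + x**2 + 2*x + 1, classical derivative u'(x) = 3*x**2 + 2*x + 2.
φ(x) = x(1−x), so φ'(x) = 1 - 2*x.
Note φ(0) = φ(1) = 0, so the boundary term u·φ vanishes.
LHS = ∫_0^1 u(x) φ'(x) dx = ∫_0^1 (-2*x^4 - x^3 - 3*x^2 + 1) dx. Term by term:
  ∫_0^1 -2*x^4 dx = -2/5;  ∫_0^1 -x^3 dx = -1/4;  ∫_0^1 -3*x^2 dx = -1;
  ∫_0^1 1 dx = 1.
Sum: -2/5 − 1/4 − 1 + 1 = -13/20.
So LHS = -13/20.
∫_0^1 v(x) φ(x) dx = ∫_0^1 (-3*x^4 + x^3 - x^2 + 3*x) dx. Term by term:
  ∫_0^1 -3*x^4 dx = -3/5;  ∫_0^1 x^3 dx = 1/4;  ∫_0^1 -x^2 dx = -1/3;
  ∫_0^1 3*x dx = 3/2.
Sum: -3/5 + 1/4 − 1/3 + 3/2 = 49/60.
So RHS = -∫_0^1 v(x) φ(x) dx = -49/60.
LHS − RHS = 1/6 ≠ 0, so the identity fails.
(For a valid weak derivative the identity must hold for EVERY test function, in particular this one. The failure shows v is NOT the weak derivative of u.)
Correct weak derivative would be u'(x) = 3*x**2 + 2*x + 2.


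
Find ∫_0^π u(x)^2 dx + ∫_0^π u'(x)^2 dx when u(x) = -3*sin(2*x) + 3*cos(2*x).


||u||_{H^1(0,π)}^2 = 45*π

u'(x) = -6*sin(2*x) - 6*cos(2*x).
Expand u² and (u')² and integrate term by term on (0, π), using: for integers n ≥ 1, ∫_0^π sin²(nx) dx = ∫_0^π cos²(nx) dx = π/2; for n ≠ n', ∫_0^π sin(nx)sin(n'x) dx = ∫_0^π cos(nx)cos(n'x) dx = 0; and by product-to-sum, ∫_0^π sin(nx)cos(n'x) dx = ½∫_0^π [sin((n+n')x) + sin((n−n')x)] dx, which is 0 when n+n' is even and 2n/(n²−n'²) when n+n' is odd (it need not vanish on (0, π)).
  u² squared terms: (-3)²·∫sin(2x)² dx = 9·π/2 = 9*π/2;  (3)²·∫cos(2x)² dx = 9·π/2 = 9*π/2.
  u² cross terms: 2·(-3)·(3)·∫sin(2x)·cos(2x) dx = -18·(0) = 0.
  So ∫_0^π u² dx = 9*π/2 + 9*π/2 + 0 = 9*π.
  (u')² squared terms: (-6)²·∫cos(2x)² dx = 36·π/2 = 18*π;  (-6)²·∫sin(2x)² dx = 36·π/2 = 18*π.
  (u')² cross terms: 2·(-6)·(-6)·∫cos(2x)·sin(2x) dx = 72·(0) = 0.
  So ∫_0^π (u')² dx = 18*π + 18*π + 0 = 36*π.
||u||_{H^1}^2 = (9*π) + (36*π) = 45*π.


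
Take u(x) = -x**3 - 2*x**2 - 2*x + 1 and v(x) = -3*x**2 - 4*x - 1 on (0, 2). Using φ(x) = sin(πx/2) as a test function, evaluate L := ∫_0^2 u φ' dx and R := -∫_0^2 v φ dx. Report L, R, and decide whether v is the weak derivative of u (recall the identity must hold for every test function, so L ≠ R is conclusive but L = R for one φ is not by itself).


LHS = -96/π^3 + 48/π, RHS = -96/π^3 + 44/π. No, v is not the weak derivative of u.

u(x) = -x**3 - 2*x**2 - 2*x + 1, classical derivative u'(x) = -3*x**2 - 4*x - 2.
φ(x) = sin(πx/2), so φ'(x) = π*cos(π*x/2)/2.
Note φ(0) = φ(2) = 0, so the boundary term u·φ vanishes.
LHS = ∫_0^2 u(x) φ'(x) dx = ∫_0^2 (-π*x^3*cos(π*x/2)/2 - π*x^2*cos(π*x/2) - π*x*cos(π*x/2) + π*cos(π*x/2)/2) dx. Term by term:
  ∫_0^2 π*cos(π*x/2)/2 dx = 0;  ∫_0^2 -π*x*cos(π*x/2) dx = 8/π;  ∫_0^2 -π*x^2*cos(π*x/2) dx = 16/π;
  ∫_0^2 -π*x^3*cos(π*x/2)/2 dx = -96/π^3 + 24/π.
Sum: 0 + 8/π + 16/π + -96/π^3 + 24/π = -96/π^3 + 48/π.
So LHS = -96/π^3 + 48/π.
∫_0^2 v(x) φ(x) dx = ∫_0^2 (-3*x^2*sin(π*x/2) - 4*x*sin(π*x/2) - sin(π*x/2)) dx. Term by term:
  ∫_0^2 -sin(π*x/2) dx = -4/π;  ∫_0^2 -4*x*sin(π*x/2) dx = -16/π;  ∫_0^2 -3*x^2*sin(π*x/2) dx = -24/π + 96/π^3.
Sum: -4/π − 16/π + -24/π + 96/π^3 = -44/π + 96/π^3.
So RHS = -∫_0^2 v(x) φ(x) dx = -96/π^3 + 44/π.
LHS − RHS = 4/π ≠ 0, so the identity fails.
(For a valid weak derivative the identity must hold for EVERY test function, in particular this one. The failure shows v is NOT the weak derivative of u.)
Correct weak derivative would be u'(x) = -3*x**2 - 4*x - 2.


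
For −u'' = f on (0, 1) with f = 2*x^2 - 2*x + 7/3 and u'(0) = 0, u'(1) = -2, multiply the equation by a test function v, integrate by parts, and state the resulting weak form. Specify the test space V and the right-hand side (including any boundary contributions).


V = H^1(0, 1) (v unrestricted at boundary; u is determined up to an additive constant); weak form: ∫_0^1 u'v' dx = ∫_0^1 (2*x^2 - 2*x + 7/3) v dx − 2·v(1) for all v ∈ V.

Multiply both sides by a test function v and integrate from 0 to 1:
  ∫_0^1 −u''(x) v(x) dx = ∫_0^1 f(x) v(x) dx.
Integrate the LHS by parts once:
  ∫_0^1 −u'' v dx = −[u'(x) v(x)]_0^1 + ∫_0^1 u'(x) v'(x) dx.
Thus ∫_0^1 u'(x) v'(x) dx = ∫_0^1 f(x) v(x) dx + [u'(x) v(x)]_0^1.
Choose V so that boundary terms are either known or forced to vanish.
u has inhomogeneous Neumann u'(0) = 0, u'(1) = -2. [u' v]_0^1 = (-2)·v(1) − (0)·v(0) = − 2·v(1). Take V = H^1(0, 1); boundary term becomes part of RHS.
Weak formulation: find u (satisfying any essential BC) such that ∫_0^1 u'(x) v'(x) dx = ∫_0^1 f v dx − 2·v(1) for all v ∈ V (Neumann data are natural BCs: they enter the RHS as boundary terms).
Substituting f(x) = 2*x^2 - 2*x + 7/3, the right-hand side is ∫_0^1 (2*x^2 - 2*x + 7/3) v dx − 2·v(1).
Compatibility check (pure Neumann): taking v ≡ 1 ∈ V gives 0 = ∫_0^1 f dx + (-2) − (0), i.e. ∫_0^1 f dx must equal u'(0) − u'(1) = 2. Indeed ∫_0^1 (2*x^2 - 2*x + 7/3) dx = 2, so the data are compatible. The solution is then unique only up to an additive constant (fix it e.g. by requiring ∫_0^1 u dx = 0).


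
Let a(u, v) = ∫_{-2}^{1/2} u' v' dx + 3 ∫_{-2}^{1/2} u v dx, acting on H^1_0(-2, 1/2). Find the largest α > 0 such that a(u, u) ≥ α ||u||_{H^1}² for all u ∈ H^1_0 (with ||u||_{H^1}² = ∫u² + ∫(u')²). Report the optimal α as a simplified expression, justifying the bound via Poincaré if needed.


α = 1

Coercivity of a(·,·) on H^1_0(-2, 1/2) means a(u, u) ≥ α ||u||_{H^1}² for every u ∈ H^1_0.
The interval has length L = 5/2, and Poincaré/coercivity depend only on L. Here a(u, u) = ∫(u')² + (3)·∫u².
Here c = 3 ≥ 1, so a(u,u) = ∫(u')² + c∫u² ≥ ∫(u')² + ∫u² = ||u||_{H^1}², i.e. α = 1 works. No larger α is possible: a(u,u) ≥ α||u||_{H^1}² means (1−α)∫(u')² ≥ (α−c)∫u², and for the modes u_n = sin(nπ(x−x₀)/L) (x₀ the left endpoint) one has ∫u_n²/∫(u_n')² = (L/(nπ))² → 0, so a(u_n,u_n)/||u_n||_{H^1}² → 1. Hence the optimal constant is α = 1.
Therefore α = 1.


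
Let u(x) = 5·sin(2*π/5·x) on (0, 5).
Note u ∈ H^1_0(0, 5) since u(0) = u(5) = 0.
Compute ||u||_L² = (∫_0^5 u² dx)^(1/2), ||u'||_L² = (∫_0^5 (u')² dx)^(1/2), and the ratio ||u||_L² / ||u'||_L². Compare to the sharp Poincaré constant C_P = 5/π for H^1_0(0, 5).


||u||_L² / ||u'||_L² = 5/(2*π) < C_P = 5/π.

u(x) = 5·sin(2*π/5·x), so u'(x) = 2*π*cos(2*π*x/5).
Writing u(x) = A·sin(kπx/L) with A = 5 and k = 2, use ∫_0^L sin²(kπx/L) dx = L/2 and ∫_0^L cos²(kπx/L) dx = L/2.
u² = 25·sin²(2*π/5·x) and (u')² = 4*π^2·cos²(2*π/5·x), and each of sin², cos² integrates to L/2 = 5/2 over (0, 5).
∫_0^5 u² dx = 125/2, so ||u||_L² = 5*sqrt(10)/2.
∫_0^5 (u')² dx = 10*π^2, so ||u'||_L² = sqrt(10)*π.
Ratio ||u||_L² / ||u'||_L² = 5/(2*π).
Sharp Poincaré constant on H^1_0(0, 5) is C_P = L/π = 5/π, achieved by sin(π/5·x).
This is the k = 2 harmonic; the ratio L/(kπ) is strictly less than C_P = L/π, consistent with the sharp inequality ||u||_L² ≤ C_P ||u'||_L².


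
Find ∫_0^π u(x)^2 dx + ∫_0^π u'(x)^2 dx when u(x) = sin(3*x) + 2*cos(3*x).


||u||_{H^1(0,π)}^2 = 25*π

u'(x) = -6*sin(3*x) + 3*cos(3*x).
Expand u² and (u')² and integrate term by term on (0, π), using: for integers n ≥ 1, ∫_0^π sin²(nx) dx = ∫_0^π cos²(nx) dx = π/2; for n ≠ n', ∫_0^π sin(nx)sin(n'x) dx = ∫_0^π cos(nx)cos(n'x) dx = 0; and by product-to-sum, ∫_0^π sin(nx)cos(n'x) dx = ½∫_0^π [sin((n+n')x) + sin((n−n')x)] dx, which is 0 when n+n' is even and 2n/(n²−n'²) when n+n' is odd (it need not vanish on (0, π)).
  u² squared terms: (2)²·∫cos(3x)² dx = 4·π/2 = 2*π;  (1)²·∫sin(3x)² dx = 1·π/2 = π/2.
  u² cross terms: 2·(2)·(1)·∫cos(3x)·sin(3x) dx = 4·(0) = 0.
  So ∫_0^π u² dx = 2*π + π/2 + 0 = 5*π/2.
  (u')² squared terms: (-6)²·∫sin(3x)² dx = 36·π/2 = 18*π;  (3)²·∫cos(3x)² dx = 9·π/2 = 9*π/2.
  (u')² cross terms: 2·(-6)·(3)·∫sin(3x)·cos(3x) dx = -36·(0) = 0.
  So ∫_0^π (u')² dx = 18*π + 9*π/2 + 0 = 45*π/2.
||u||_{H^1}^2 = (5*π/2) + (45*π/2) = 25*π.


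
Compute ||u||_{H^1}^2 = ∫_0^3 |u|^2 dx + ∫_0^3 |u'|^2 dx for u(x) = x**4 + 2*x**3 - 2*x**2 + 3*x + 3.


||u||_{H^1}^2 = 1211067/70

The H^1 norm (squared) on an interval (0, L) is
  ||u||_{H^1}^2 = ∫_0^L u(x)^2 dx + ∫_0^L u'(x)^2 dx.
Compute u'(x) = 4*x**3 + 6*x**2 - 4*x + 3.
Then u(x)^2 = x**8 + 4*x**7 - 2*x**5 + 22*x**4 - 3*x**2 + 18*x + 9 and u'(x)^2 = 16*x**6 + 48*x**5 + 4*x**4 - 24*x**3 + 52*x**2 - 24*x + 9.
Integrate each monomial from 0 to 3 using ∫_0^3 c·x^n dx = c·3^(n+1)/(n+1):
  ∫_0^3 u(x)^2 dx = ∫_0^3 (x^8 + 4*x^7 - 2*x^5 + 22*x^4 - 3*x^2 + 18*x + 9) dx. Term by term:
    ∫_0^3 x^8 dx = 2187;  ∫_0^3 4*x^7 dx = 6561/2;  ∫_0^3 -2*x^5 dx = -243;
    ∫_0^3 22*x^4 dx = 5346/5;  ∫_0^3 -3*x^2 dx = -27;  ∫_0^3 18*x dx = 81;
    ∫_0^3 9 dx = 27.
  Sum: 2187 + 6561/2 − 243 + 5346/5 − 27 + 81 + 27 = 63747/10.
  ∫_0^3 u'(x)^2 dx = ∫_0^3 (16*x^6 + 48*x^5 + 4*x^4 - 24*x^3 + 52*x^2 - 24*x + 9) dx. Term by term:
    ∫_0^3 16*x^6 dx = 34992/7;  ∫_0^3 48*x^5 dx = 5832;  ∫_0^3 4*x^4 dx = 972/5;
    ∫_0^3 -24*x^3 dx = -486;  ∫_0^3 52*x^2 dx = 468;  ∫_0^3 -24*x dx = -108;
    ∫_0^3 9 dx = 27.
  Sum: 34992/7 + 5832 + 972/5 − 486 + 468 − 108 + 27 = 382419/35.
Adding: ||u||_{H^1}^2 = 63747/10 + 382419/35 = 1211067/70.


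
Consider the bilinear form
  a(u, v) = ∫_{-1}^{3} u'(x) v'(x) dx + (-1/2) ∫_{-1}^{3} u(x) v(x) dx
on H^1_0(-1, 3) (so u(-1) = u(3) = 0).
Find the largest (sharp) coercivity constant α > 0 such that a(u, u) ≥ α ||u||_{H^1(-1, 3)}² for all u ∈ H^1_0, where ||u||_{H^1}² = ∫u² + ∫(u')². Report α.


α = (-8 + π^2)/(π^2 + 16)

Coercivity of a(·,·) on H^1_0(-1, 3) means a(u, u) ≥ α ||u||_{H^1}² for every u ∈ H^1_0.
The interval has length L = 4, and Poincaré/coercivity depend only on L. Here a(u, u) = ∫(u')² + (-1/2)·∫u².
Here c = -1/2 < 0 with |c| < (π/L)² = π^2/16, so coercivity still holds. The condition a(u,u) ≥ α||u||_{H^1}² reads (1−α)∫(u')² ≥ (α−c)∫u². Any admissible α is ≤ 1 (rapidly oscillating u have ∫u²/∫(u')² → 0), and α = 1 would force 0 ≥ (1−c)∫u², impossible since c < 1; so 1−α > 0. By the sharp Poincaré inequality on H^1_0 of an interval of length L, ∫(u')² ≥ (π/L)²∫u² with equality for the first sine mode sin(π(x−x₀)/L) (x₀ the left endpoint), so the inequality holds for all u iff (1−α)(π/L)² ≥ α − c, i.e. α ≤ ((π/L)² + c)/((π/L)² + 1) = (1 + c(L/π)²)/(1 + (L/π)²). (Direct route, valid since c ≤ 0: Poincaré gives c∫u² ≥ c(L/π)²∫(u')², so a(u,u) ≥ (1 + c(L/π)²)∫(u')², while ||u||_{H^1}² ≤ (1 + (L/π)²)∫(u')²; dividing yields the same α.) With (π/L)² = π^2/16 and c = -1/2, the largest admissible constant is α = ((π/L)² + c)/((π/L)² + 1).
Simplifying, α = (-8 + π^2)/(π^2 + 16).


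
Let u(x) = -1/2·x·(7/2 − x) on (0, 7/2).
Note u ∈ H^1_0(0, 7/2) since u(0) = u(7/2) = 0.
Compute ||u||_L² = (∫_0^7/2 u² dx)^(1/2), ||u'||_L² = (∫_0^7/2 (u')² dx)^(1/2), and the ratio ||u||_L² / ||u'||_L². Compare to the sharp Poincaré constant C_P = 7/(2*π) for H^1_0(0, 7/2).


||u||_L² / ||u'||_L² = 7*sqrt(10)/20 < C_P = 7/(2*π).

u(x) = -1/2·x·(7/2 − x), so u'(x) = x - 7/4.
u(x) = -1/2·x·(7/2 − x) vanishes at x = 0 and x = 7/2, so u ∈ H^1_0(0, 7/2). Differentiate via the product rule and integrate the resulting polynomials term by term.
  ∫_0^7/2 u² dx = ∫_0^7/2 (x^4/4 - 7*x^3/4 + 49*x^2/16) dx. Term by term:
    ∫_0^7/2 x^4/4 dx = 16807/640;  ∫_0^7/2 -7*x^3/4 dx = -16807/256;  ∫_0^7/2 49*x^2/16 dx = 16807/384.
  Sum: 16807/640 − 16807/256 + 16807/384 = 16807/3840.
  ∫_0^7/2 (u')² dx = ∫_0^7/2 (x^2 - 7*x/2 + 49/16) dx. Term by term:
    ∫_0^7/2 x^2 dx = 343/24;  ∫_0^7/2 -7*x/2 dx = -343/16;  ∫_0^7/2 49/16 dx = 343/32.
  Sum: 343/24 − 343/16 + 343/32 = 343/96.
∫_0^7/2 u² dx = 16807/3840, so ||u||_L² = 49*sqrt(105)/240.
∫_0^7/2 (u')² dx = 343/96, so ||u'||_L² = 7*sqrt(42)/24.
Ratio ||u||_L² / ||u'||_L² = 7*sqrt(10)/20.
Sharp Poincaré constant on H^1_0(0, 7/2) is C_P = L/π = 7/(2*π), achieved by sin(2*π/7·x).
A polynomial bump cannot attain the sharp Poincaré constant (only the first sine eigenfunction does), so the ratio is strictly less than C_P, consistent with ||u||_L² ≤ C_P ||u'||_L².


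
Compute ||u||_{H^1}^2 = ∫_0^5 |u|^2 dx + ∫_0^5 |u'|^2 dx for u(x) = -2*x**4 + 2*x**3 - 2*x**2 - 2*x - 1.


||u||_{H^1}^2 = 71602325/63

The H^1 norm (squared) on an interval (0, L) is
  ||u||_{H^1}^2 = ∫_0^L u(x)^2 dx + ∫_0^L u'(x)^2 dx.
Compute u'(x) = -8*x**3 + 6*x**2 - 4*x - 2.
Then u(x)^2 = 4*x**8 - 8*x**7 + 12*x**6 + 4*x**3 + 8*x**2 + 4*x + 1 and u'(x)^2 = 64*x**6 - 96*x**5 + 100*x**4 - 16*x**3 - 8*x**2 + 16*x + 4.
Integrate each monomial from 0 to 5 using ∫_0^5 c·x^n dx = c·5^(n+1)/(n+1):
  ∫_0^5 u(x)^2 dx = ∫_0^5 (4*x^8 - 8*x^7 + 12*x^6 + 4*x^3 + 8*x^2 + 4*x + 1) dx. Term by term:
    ∫_0^5 4*x^8 dx = 7812500/9;  ∫_0^5 -8*x^7 dx = -390625;  ∫_0^5 12*x^6 dx = 937500/7;
    ∫_0^5 4*x^3 dx = 625;  ∫_0^5 8*x^2 dx = 1000/3;  ∫_0^5 4*x dx = 50;
    ∫_0^5 1 dx = 5.
  Sum: 7812500/9 − 390625 + 937500/7 + 625 + 1000/3 + 50 + 5 = 38579465/63.
  ∫_0^5 u'(x)^2 dx = ∫_0^5 (64*x^6 - 96*x^5 + 100*x^4 - 16*x^3 - 8*x^2 + 16*x + 4) dx. Term by term:
    ∫_0^5 64*x^6 dx = 5000000/7;  ∫_0^5 -96*x^5 dx = -250000;  ∫_0^5 100*x^4 dx = 62500;
    ∫_0^5 -16*x^3 dx = -2500;  ∫_0^5 -8*x^2 dx = -1000/3;  ∫_0^5 16*x dx = 200;
    ∫_0^5 4 dx = 20.
  Sum: 5000000/7 − 250000 + 62500 − 2500 − 1000/3 + 200 + 20 = 11007620/21.
Adding: ||u||_{H^1}^2 = 38579465/63 + 11007620/21 = 71602325/63.


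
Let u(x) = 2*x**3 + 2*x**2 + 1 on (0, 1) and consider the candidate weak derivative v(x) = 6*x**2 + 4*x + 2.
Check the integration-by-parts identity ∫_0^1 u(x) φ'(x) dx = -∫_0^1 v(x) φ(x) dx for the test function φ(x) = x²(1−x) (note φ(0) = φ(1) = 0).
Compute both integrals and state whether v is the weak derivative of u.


LHS = -2/5, RHS = -17/30. No, v is not the weak derivative of u.

u(x) = 2*x**3 + 2*x**2 + 1, classical derivative u'(x) = 6*x**2 + 4*x.
φ(x) = x²(1−x), so φ'(x) = x*(2 - 3*x).
Note φ(0) = φ(1) = 0, so the boundary term u·φ vanishes.
LHS = ∫_0^1 u(x) φ'(x) dx = ∫_0^1 (-6*x^5 - 2*x^4 + 4*x^3 - 3*x^2 + 2*x) dx. Term by term:
  ∫_0^1 -6*x^5 dx = -1;  ∫_0^1 -2*x^4 dx = -2/5;  ∫_0^1 4*x^3 dx = 1;
  ∫_0^1 -3*x^2 dx = -1;  ∫_0^1 2*x dx = 1.
Sum: -1 − 2/5 + 1 − 1 + 1 = -2/5.
So LHS = -2/5.
∫_0^1 v(x) φ(x) dx = ∫_0^1 (-6*x^5 + 2*x^4 + 2*x^3 + 2*x^2) dx. Term by term:
  ∫_0^1 -6*x^5 dx = -1;  ∫_0^1 2*x^4 dx = 2/5;  ∫_0^1 2*x^3 dx = 1/2;
  ∫_0^1 2*x^2 dx = 2/3.
Sum: -1 + 2/5 + 1/2 + 2/3 = 17/30.
So RHS = -∫_0^1 v(x) φ(x) dx = -17/30.
LHS − RHS = 1/6 ≠ 0, so the identity fails.
(For a valid weak derivative the identity must hold for EVERY test function, in particular this one. The failure shows v is NOT the weak derivative of u.)
Correct weak derivative would be u'(x) = 6*x**2 + 4*x.


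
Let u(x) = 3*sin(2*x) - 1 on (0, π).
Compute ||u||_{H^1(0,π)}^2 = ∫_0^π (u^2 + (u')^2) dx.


||u||_{H^1(0,π)}^2 = 47*π/2

u'(x) = 6*cos(2*x).
Expand u² and (u')² and integrate term by term on (0, π), using: for integers n ≥ 1, ∫_0^π sin²(nx) dx = ∫_0^π cos²(nx) dx = π/2; for n ≠ n', ∫_0^π sin(nx)sin(n'x) dx = ∫_0^π cos(nx)cos(n'x) dx = 0; and by product-to-sum, ∫_0^π sin(nx)cos(n'x) dx = ½∫_0^π [sin((n+n')x) + sin((n−n')x)] dx, which is 0 when n+n' is even and 2n/(n²−n'²) when n+n' is odd (it need not vanish on (0, π)). For the constant mode: ∫_0^π 1 dx = π, ∫_0^π cos(nx) dx = 0, ∫_0^π sin(nx) dx = (1−(−1)^n)/n.
  u² squared terms: (-1)²·∫1 dx = 1·π = π;  (3)²·∫sin(2x)² dx = 9·π/2 = 9*π/2.
  u² cross terms: 2·(-1)·(3)·∫1·sin(2x) dx = -6·(0) = 0.
  So ∫_0^π u² dx = π + 9*π/2 + 0 = 11*π/2.
  (u')² squared terms: (6)²·∫cos(2x)² dx = 36·π/2 = 18*π.
  So ∫_0^π (u')² dx = 18*π.
||u||_{H^1}^2 = (11*π/2) + (18*π) = 47*π/2.


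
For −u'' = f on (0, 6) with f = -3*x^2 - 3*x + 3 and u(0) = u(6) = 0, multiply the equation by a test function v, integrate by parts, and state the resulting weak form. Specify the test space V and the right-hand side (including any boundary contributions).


V = H^1_0(0, 6) (so v(0) = v(6) = 0); weak form: ∫_0^6 u'v' dx = ∫_0^6 (-3*x^2 - 3*x + 3) v dx for all v ∈ V.

Multiply both sides by a test function v and integrate from 0 to 6:
  ∫_0^6 −u''(x) v(x) dx = ∫_0^6 f(x) v(x) dx.
Integrate the LHS by parts once:
  ∫_0^6 −u'' v dx = −[u'(x) v(x)]_0^6 + ∫_0^6 u'(x) v'(x) dx.
Thus ∫_0^6 u'(x) v'(x) dx = ∫_0^6 f(x) v(x) dx + [u'(x) v(x)]_0^6.
Choose V so that boundary terms are either known or forced to vanish.
u is Dirichlet: u(0) = u(6) = 0. Let V = H^1_0(0, 6); then v(0) = v(6) = 0, and [u' v]_0^6 = 0.
Weak formulation: find u (satisfying any essential BC) such that ∫_0^6 u'(x) v'(x) dx = ∫_0^6 f v dx for all v ∈ V.
Substituting f(x) = -3*x^2 - 3*x + 3, the right-hand side is ∫_0^6 (-3*x^2 - 3*x + 3) v dx.


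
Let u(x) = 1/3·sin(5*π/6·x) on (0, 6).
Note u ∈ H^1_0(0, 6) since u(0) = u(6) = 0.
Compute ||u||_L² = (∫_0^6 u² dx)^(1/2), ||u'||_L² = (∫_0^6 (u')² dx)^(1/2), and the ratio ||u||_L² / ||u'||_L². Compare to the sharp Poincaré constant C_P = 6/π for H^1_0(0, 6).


||u||_L² / ||u'||_L² = 6/(5*π) < C_P = 6/π.

u(x) = 1/3·sin(5*π/6·x), so u'(x) = 5*π*cos(5*π*x/6)/18.
Writing u(x) = A·sin(kπx/L) with A = 1/3 and k = 5, use ∫_0^L sin²(kπx/L) dx = L/2 and ∫_0^L cos²(kπx/L) dx = L/2.
u² = 1/9·sin²(5*π/6·x) and (u')² = 25*π^2/324·cos²(5*π/6·x), and each of sin², cos² integrates to L/2 = 3 over (0, 6).
∫_0^6 u² dx = 1/3, so ||u||_L² = sqrt(3)/3.
∫_0^6 (u')² dx = 25*π^2/108, so ||u'||_L² = 5*sqrt(3)*π/18.
Ratio ||u||_L² / ||u'||_L² = 6/(5*π).
Sharp Poincaré constant on H^1_0(0, 6) is C_P = L/π = 6/π, achieved by sin(π/6·x).
This is the k = 5 harmonic; the ratio L/(kπ) is strictly less than C_P = L/π, consistent with the sharp inequality ||u||_L² ≤ C_P ||u'||_L².


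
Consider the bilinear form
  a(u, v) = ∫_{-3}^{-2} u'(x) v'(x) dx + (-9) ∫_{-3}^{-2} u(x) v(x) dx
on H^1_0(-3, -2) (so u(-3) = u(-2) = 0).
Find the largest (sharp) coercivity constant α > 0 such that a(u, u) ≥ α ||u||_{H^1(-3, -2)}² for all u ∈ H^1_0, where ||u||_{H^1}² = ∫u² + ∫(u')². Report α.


α = (-9 + π^2)/(1 + π^2)

Coercivity of a(·,·) on H^1_0(-3, -2) means a(u, u) ≥ α ||u||_{H^1}² for every u ∈ H^1_0.
The interval has length L = 1, and Poincaré/coercivity depend only on L. Here a(u, u) = ∫(u')² + (-9)·∫u².
Here c = -9 < 0 with |c| < (π/L)² = π^2, so coercivity still holds. The condition a(u,u) ≥ α||u||_{H^1}² reads (1−α)∫(u')² ≥ (α−c)∫u². Any admissible α is ≤ 1 (rapidly oscillating u have ∫u²/∫(u')² → 0), and α = 1 would force 0 ≥ (1−c)∫u², impossible since c < 1; so 1−α > 0. By the sharp Poincaré inequality on H^1_0 of an interval of length L, ∫(u')² ≥ (π/L)²∫u² with equality for the first sine mode sin(π(x−x₀)/L) (x₀ the left endpoint), so the inequality holds for all u iff (1−α)(π/L)² ≥ α − c, i.e. α ≤ ((π/L)² + c)/((π/L)² + 1) = (1 + c(L/π)²)/(1 + (L/π)²). (Direct route, valid since c ≤ 0: Poincaré gives c∫u² ≥ c(L/π)²∫(u')², so a(u,u) ≥ (1 + c(L/π)²)∫(u')², while ||u||_{H^1}² ≤ (1 + (L/π)²)∫(u')²; dividing yields the same α.) With (π/L)² = π^2 and c = -9, the largest admissible constant is α = ((π/L)² + c)/((π/L)² + 1).
Simplifying, α = (-9 + π^2)/(1 + π^2).


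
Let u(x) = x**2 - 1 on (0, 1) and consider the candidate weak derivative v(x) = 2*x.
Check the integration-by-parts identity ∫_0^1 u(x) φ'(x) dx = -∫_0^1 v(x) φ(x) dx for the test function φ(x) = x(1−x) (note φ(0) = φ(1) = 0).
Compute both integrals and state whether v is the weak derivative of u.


LHS = -1/6, RHS = -1/6. Yes, v = u' weakly.

u(x) = x**2 - 1, classical derivative u'(x) = 2*x.
φ(x) = x(1−x), so φ'(x) = 1 - 2*x.
Note φ(0) = φ(1) = 0, so the boundary term u·φ vanishes.
LHS = ∫_0^1 u(x) φ'(x) dx = ∫_0^1 (-2*x^3 + x^2 + 2*x - 1) dx. Term by term:
  ∫_0^1 -2*x^3 dx = -1/2;  ∫_0^1 x^2 dx = 1/3;  ∫_0^1 2*x dx = 1;
  ∫_0^1 -1 dx = -1.
Sum: -1/2 + 1/3 + 1 − 1 = -1/6.
So LHS = -1/6.
∫_0^1 v(x) φ(x) dx = ∫_0^1 (-2*x^3 + 2*x^2) dx. Term by term:
  ∫_0^1 -2*x^3 dx = -1/2;  ∫_0^1 2*x^2 dx = 2/3.
Sum: -1/2 + 2/3 = 1/6.
So RHS = -∫_0^1 v(x) φ(x) dx = -1/6.
LHS = RHS, so the identity holds for this test φ.
Moreover u is smooth here and v(x) = u'(x) = 2*x pointwise, so the identity holds for every test function. Hence v is the weak derivative of u.


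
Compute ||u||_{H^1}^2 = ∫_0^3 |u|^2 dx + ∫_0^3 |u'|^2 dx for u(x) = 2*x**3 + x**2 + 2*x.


||u||_{H^1}^2 = 33780/7

The H^1 norm (squared) on an interval (0, L) is
  ||u||_{H^1}^2 = ∫_0^L u(x)^2 dx + ∫_0^L u'(x)^2 dx.
Compute u'(x) = 6*x**2 + 2*x + 2.
Then u(x)^2 = 4*x**6 + 4*x**5 + 9*x**4 + 4*x**3 + 4*x**2 and u'(x)^2 = 36*x**4 + 24*x**3 + 28*x**2 + 8*x + 4.
Integrate each monomial from 0 to 3 using ∫_0^3 c·x^n dx = c·3^(n+1)/(n+1):
  ∫_0^3 u(x)^2 dx = ∫_0^3 (4*x^6 + 4*x^5 + 9*x^4 + 4*x^3 + 4*x^2) dx. Term by term:
    ∫_0^3 4*x^6 dx = 8748/7;  ∫_0^3 4*x^5 dx = 486;  ∫_0^3 9*x^4 dx = 2187/5;
    ∫_0^3 4*x^3 dx = 81;  ∫_0^3 4*x^2 dx = 36.
  Sum: 8748/7 + 486 + 2187/5 + 81 + 36 = 80154/35.
  ∫_0^3 u'(x)^2 dx = ∫_0^3 (36*x^4 + 24*x^3 + 28*x^2 + 8*x + 4) dx. Term by term:
    ∫_0^3 36*x^4 dx = 8748/5;  ∫_0^3 24*x^3 dx = 486;  ∫_0^3 28*x^2 dx = 252;
    ∫_0^3 8*x dx = 36;  ∫_0^3 4 dx = 12.
  Sum: 8748/5 + 486 + 252 + 36 + 12 = 12678/5.
Adding: ||u||_{H^1}^2 = 80154/35 + 12678/5 = 33780/7.


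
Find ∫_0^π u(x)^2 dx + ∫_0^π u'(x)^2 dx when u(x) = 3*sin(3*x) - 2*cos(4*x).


||u||_{H^1(0,π)}^2 = 1224/7 + 79*π

u'(x) = 8*sin(4*x) + 9*cos(3*x).
Expand u² and (u')² and integrate term by term on (0, π), using: for integers n ≥ 1, ∫_0^π sin²(nx) dx = ∫_0^π cos²(nx) dx = π/2; for n ≠ n', ∫_0^π sin(nx)sin(n'x) dx = ∫_0^π cos(nx)cos(n'x) dx = 0; and by product-to-sum, ∫_0^π sin(nx)cos(n'x) dx = ½∫_0^π [sin((n+n')x) + sin((n−n')x)] dx, which is 0 when n+n' is even and 2n/(n²−n'²) when n+n' is odd (it need not vanish on (0, π)).
  u² squared terms: (-2)²·∫cos(4x)² dx = 4·π/2 = 2*π;  (3)²·∫sin(3x)² dx = 9·π/2 = 9*π/2.
  u² cross terms: 2·(-2)·(3)·∫cos(4x)·sin(3x) dx = -12·(-6/7) = 72/7.
  So ∫_0^π u² dx = 2*π + 9*π/2 + 72/7 = 72/7 + 13*π/2.
  (u')² squared terms: (8)²·∫sin(4x)² dx = 64·π/2 = 32*π;  (9)²·∫cos(3x)² dx = 81·π/2 = 81*π/2.
  (u')² cross terms: 2·(8)·(9)·∫sin(4x)·cos(3x) dx = 144·(8/7) = 1152/7.
  So ∫_0^π (u')² dx = 32*π + 81*π/2 + 1152/7 = 1152/7 + 145*π/2.
||u||_{H^1}^2 = (72/7 + 13*π/2) + (1152/7 + 145*π/2) = 1224/7 + 79*π.


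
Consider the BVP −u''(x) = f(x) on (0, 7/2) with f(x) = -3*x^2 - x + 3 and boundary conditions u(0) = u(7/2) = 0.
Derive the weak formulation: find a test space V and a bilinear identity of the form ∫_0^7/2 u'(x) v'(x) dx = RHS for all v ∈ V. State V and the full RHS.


V = H^1_0(0, 7/2) (so v(0) = v(7/2) = 0); weak form: ∫_0^7/2 u'v' dx = ∫_0^7/2 (-3*x^2 - x + 3) v dx for all v ∈ V.

Multiply both sides by a test function v and integrate from 0 to 7/2:
  ∫_0^7/2 −u''(x) v(x) dx = ∫_0^7/2 f(x) v(x) dx.
Integrate the LHS by parts once:
  ∫_0^7/2 −u'' v dx = −[u'(x) v(x)]_0^7/2 + ∫_0^7/2 u'(x) v'(x) dx.
Thus ∫_0^7/2 u'(x) v'(x) dx = ∫_0^7/2 f(x) v(x) dx + [u'(x) v(x)]_0^7/2.
Choose V so that boundary terms are either known or forced to vanish.
u is Dirichlet: u(0) = u(7/2) = 0. Let V = H^1_0(0, 7/2); then v(0) = v(7/2) = 0, and [u' v]_0^7/2 = 0.
Weak formulation: find u (satisfying any essential BC) such that ∫_0^7/2 u'(x) v'(x) dx = ∫_0^7/2 f v dx for all v ∈ V.
Substituting f(x) = -3*x^2 - x + 3, the right-hand side is ∫_0^7/2 (-3*x^2 - x + 3) v dx.


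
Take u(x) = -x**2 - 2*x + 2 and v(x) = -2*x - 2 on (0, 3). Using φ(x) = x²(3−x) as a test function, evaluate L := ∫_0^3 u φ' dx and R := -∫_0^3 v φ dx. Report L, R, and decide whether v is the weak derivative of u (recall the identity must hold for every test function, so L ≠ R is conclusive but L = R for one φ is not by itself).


LHS = 189/5, RHS = 189/5. Yes, v = u' weakly.

u(x) = -x**2 - 2*x + 2, classical derivative u'(x) = -2*x - 2.
φ(x) = x²(3−x), so φ'(x) = 3*x*(2 - x).
Note φ(0) = φ(3) = 0, so the boundary term u·φ vanishes.
LHS = ∫_0^3 u(x) φ'(x) dx = ∫_0^3 (3*x^4 - 18*x^2 + 12*x) dx. Term by term:
  ∫_0^3 3*x^4 dx = 729/5;  ∫_0^3 -18*x^2 dx = -162;  ∫_0^3 12*x dx = 54.
Sum: 729/5 − 162 + 54 = 189/5.
So LHS = 189/5.
∫_0^3 v(x) φ(x) dx = ∫_0^3 (2*x^4 - 4*x^3 - 6*x^2) dx. Term by term:
  ∫_0^3 2*x^4 dx = 486/5;  ∫_0^3 -4*x^3 dx = -81;  ∫_0^3 -6*x^2 dx = -54.
Sum: 486/5 − 81 − 54 = -189/5.
So RHS = -∫_0^3 v(x) φ(x) dx = 189/5.
LHS = RHS, so the identity holds for this test φ.
Moreover u is smooth here and v(x) = u'(x) = -2*x - 2 pointwise, so the identity holds for every test function. Hence v is the weak derivative of u.


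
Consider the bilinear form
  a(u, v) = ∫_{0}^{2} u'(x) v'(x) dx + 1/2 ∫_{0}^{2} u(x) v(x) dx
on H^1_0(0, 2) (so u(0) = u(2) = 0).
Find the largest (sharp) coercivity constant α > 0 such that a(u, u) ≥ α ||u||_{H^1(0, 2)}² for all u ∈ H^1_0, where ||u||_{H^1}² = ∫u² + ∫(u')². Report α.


α = (2 + π^2)/(4 + π^2)

Coercivity of a(·,·) on H^1_0(0, 2) means a(u, u) ≥ α ||u||_{H^1}² for every u ∈ H^1_0.
The interval has length L = 2, and Poincaré/coercivity depend only on L. Here a(u, u) = ∫(u')² + (1/2)·∫u².
Here 0 < c = 1/2 < 1. The condition a(u,u) ≥ α||u||_{H^1}² reads (1−α)∫(u')² ≥ (α−c)∫u². Any admissible α is ≤ 1 (rapidly oscillating u have ∫u²/∫(u')² → 0), and α = 1 would force 0 ≥ (1−c)∫u², impossible since c < 1; so 1−α > 0. By the sharp Poincaré inequality on H^1_0 of an interval of length L, ∫(u')² ≥ (π/L)²∫u² with equality for the first sine mode sin(π(x−x₀)/L) (x₀ the left endpoint), so the inequality holds for all u iff (1−α)(π/L)² ≥ α − c, i.e. α ≤ ((π/L)² + c)/((π/L)² + 1) = (1 + c(L/π)²)/(1 + (L/π)²). With (π/L)² = π^2/4 and c = 1/2, the largest admissible constant is α = ((π/L)² + c)/((π/L)² + 1).
Simplifying, α = (2 + π^2)/(4 + π^2).


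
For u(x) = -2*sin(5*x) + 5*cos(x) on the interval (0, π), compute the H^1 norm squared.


||u||_{H^1(0,π)}^2 = 77*π

u'(x) = -5*sin(x) - 10*cos(5*x).
Expand u² and (u')² and integrate term by term on (0, π), using: for integers n ≥ 1, ∫_0^π sin²(nx) dx = ∫_0^π cos²(nx) dx = π/2; for n ≠ n', ∫_0^π sin(nx)sin(n'x) dx = ∫_0^π cos(nx)cos(n'x) dx = 0; and by product-to-sum, ∫_0^π sin(nx)cos(n'x) dx = ½∫_0^π [sin((n+n')x) + sin((n−n')x)] dx, which is 0 when n+n' is even and 2n/(n²−n'²) when n+n' is odd (it need not vanish on (0, π)).
  u² squared terms: (-2)²·∫sin(5x)² dx = 4·π/2 = 2*π;  (5)²·∫cos(x)² dx = 25·π/2 = 25*π/2.
  u² cross terms: 2·(-2)·(5)·∫sin(5x)·cos(x) dx = -20·(0) = 0.
  So ∫_0^π u² dx = 2*π + 25*π/2 + 0 = 29*π/2.
  (u')² squared terms: (-10)²·∫cos(5x)² dx = 100·π/2 = 50*π;  (-5)²·∫sin(x)² dx = 25·π/2 = 25*π/2.
  (u')² cross terms: 2·(-10)·(-5)·∫cos(5x)·sin(x) dx = 100·(0) = 0.
  So ∫_0^π (u')² dx = 50*π + 25*π/2 + 0 = 125*π/2.
||u||_{H^1}^2 = (29*π/2) + (125*π/2) = 77*π.


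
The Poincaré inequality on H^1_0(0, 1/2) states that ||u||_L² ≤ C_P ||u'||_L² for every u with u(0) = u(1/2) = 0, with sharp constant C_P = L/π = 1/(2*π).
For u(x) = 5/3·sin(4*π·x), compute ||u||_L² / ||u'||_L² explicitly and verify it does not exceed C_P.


||u||_L² / ||u'||_L² = 1/(4*π) < C_P = 1/(2*π).

u(x) = 5/3·sin(4*π·x), so u'(x) = 20*π*cos(4*π*x)/3.
Writing u(x) = A·sin(kπx/L) with A = 5/3 and k = 2, use ∫_0^L sin²(kπx/L) dx = L/2 and ∫_0^L cos²(kπx/L) dx = L/2.
u² = 25/9·sin²(4*π·x) and (u')² = 400*π^2/9·cos²(4*π·x), and each of sin², cos² integrates to L/2 = 1/4 over (0, 1/2).
∫_0^1/2 u² dx = 25/36, so ||u||_L² = 5/6.
∫_0^1/2 (u')² dx = 100*π^2/9, so ||u'||_L² = 10*π/3.
Ratio ||u||_L² / ||u'||_L² = 1/(4*π).
Sharp Poincaré constant on H^1_0(0, 1/2) is C_P = L/π = 1/(2*π), achieved by sin(2*π·x).
This is the k = 2 harmonic; the ratio L/(kπ) is strictly less than C_P = L/π, consistent with the sharp inequality ||u||_L² ≤ C_P ||u'||_L².


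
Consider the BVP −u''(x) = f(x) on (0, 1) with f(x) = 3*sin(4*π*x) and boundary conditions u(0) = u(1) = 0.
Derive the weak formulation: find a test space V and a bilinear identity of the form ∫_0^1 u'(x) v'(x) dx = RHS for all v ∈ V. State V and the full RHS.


V = H^1_0(0, 1) (so v(0) = v(1) = 0); weak form: ∫_0^1 u'v' dx = ∫_0^1 (3*sin(4*π*x)) v dx for all v ∈ V.

Multiply both sides by a test function v and integrate from 0 to 1:
  ∫_0^1 −u''(x) v(x) dx = ∫_0^1 f(x) v(x) dx.
Integrate the LHS by parts once:
  ∫_0^1 −u'' v dx = −[u'(x) v(x)]_0^1 + ∫_0^1 u'(x) v'(x) dx.
Thus ∫_0^1 u'(x) v'(x) dx = ∫_0^1 f(x) v(x) dx + [u'(x) v(x)]_0^1.
Choose V so that boundary terms are either known or forced to vanish.
u is Dirichlet: u(0) = u(1) = 0. Let V = H^1_0(0, 1); then v(0) = v(1) = 0, and [u' v]_0^1 = 0.
Weak formulation: find u (satisfying any essential BC) such that ∫_0^1 u'(x) v'(x) dx = ∫_0^1 f v dx for all v ∈ V.
Substituting f(x) = 3*sin(4*π*x), the right-hand side is ∫_0^1 (3*sin(4*π*x)) v dx.


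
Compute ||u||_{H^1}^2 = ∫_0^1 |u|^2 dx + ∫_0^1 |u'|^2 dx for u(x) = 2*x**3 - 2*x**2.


||u||_{H^1}^2 = 4/7

The H^1 norm (squared) on an interval (0, L) is
  ||u||_{H^1}^2 = ∫_0^L u(x)^2 dx + ∫_0^L u'(x)^2 dx.
Compute u'(x) = 6*x**2 - 4*x.
Then u(x)^2 = 4*x**6 - 8*x**5 + 4*x**4 and u'(x)^2 = 36*x**4 - 48*x**3 + 16*x**2.
Integrate each monomial from 0 to 1 using ∫_0^1 c·x^n dx = c·1^(n+1)/(n+1):
  ∫_0^1 u(x)^2 dx = ∫_0^1 (4*x^6 - 8*x^5 + 4*x^4) dx. Term by term:
    ∫_0^1 4*x^6 dx = 4/7;  ∫_0^1 -8*x^5 dx = -4/3;  ∫_0^1 4*x^4 dx = 4/5.
  Sum: 4/7 − 4/3 + 4/5 = 4/105.
  ∫_0^1 u'(x)^2 dx = ∫_0^1 (36*x^4 - 48*x^3 + 16*x^2) dx. Term by term:
    ∫_0^1 36*x^4 dx = 36/5;  ∫_0^1 -48*x^3 dx = -12;  ∫_0^1 16*x^2 dx = 16/3.
  Sum: 36/5 − 12 + 16/3 = 8/15.
Adding: ||u||_{H^1}^2 = 4/105 + 8/15 = 4/7.


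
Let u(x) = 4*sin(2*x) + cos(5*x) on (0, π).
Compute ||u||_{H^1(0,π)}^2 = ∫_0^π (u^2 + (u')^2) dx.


||u||_{H^1(0,π)}^2 = -832/21 + 53*π

u'(x) = -5*sin(5*x) + 8*cos(2*x).
Expand u² and (u')² and integrate term by term on (0, π), using: for integers n ≥ 1, ∫_0^π sin²(nx) dx = ∫_0^π cos²(nx) dx = π/2; for n ≠ n', ∫_0^π sin(nx)sin(n'x) dx = ∫_0^π cos(nx)cos(n'x) dx = 0; and by product-to-sum, ∫_0^π sin(nx)cos(n'x) dx = ½∫_0^π [sin((n+n')x) + sin((n−n')x)] dx, which is 0 when n+n' is even and 2n/(n²−n'²) when n+n' is odd (it need not vanish on (0, π)).
  u² squared terms: (4)²·∫sin(2x)² dx = 16·π/2 = 8*π;  (1)²·∫cos(5x)² dx = 1·π/2 = π/2.
  u² cross terms: 2·(4)·(1)·∫sin(2x)·cos(5x) dx = 8·(-4/21) = -32/21.
  So ∫_0^π u² dx = 8*π + π/2 − 32/21 = -32/21 + 17*π/2.
  (u')² squared terms: (-5)²·∫sin(5x)² dx = 25·π/2 = 25*π/2;  (8)²·∫cos(2x)² dx = 64·π/2 = 32*π.
  (u')² cross terms: 2·(-5)·(8)·∫sin(5x)·cos(2x) dx = -80·(10/21) = -800/21.
  So ∫_0^π (u')² dx = 25*π/2 + 32*π − 800/21 = -800/21 + 89*π/2.
||u||_{H^1}^2 = (-32/21 + 17*π/2) + (-800/21 + 89*π/2) = -832/21 + 53*π.
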